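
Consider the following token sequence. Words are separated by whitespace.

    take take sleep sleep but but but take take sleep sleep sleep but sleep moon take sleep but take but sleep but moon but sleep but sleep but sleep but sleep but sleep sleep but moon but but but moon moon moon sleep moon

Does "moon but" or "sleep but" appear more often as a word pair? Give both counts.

"sleep but" (9 vs 2)

"moon but": 2 occurrences
"sleep but": 9 occurrences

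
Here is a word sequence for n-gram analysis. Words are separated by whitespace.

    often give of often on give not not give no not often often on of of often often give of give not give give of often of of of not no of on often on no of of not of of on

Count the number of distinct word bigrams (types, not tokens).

42 tokens → 41 bigram windows in total.
Repeated bigrams (each contributes count−1 duplicates):
  of of: 5
  give of: 3
  of often: 3
  often on: 3
  give not: 2
  no of: 2
  not give: 2
  of not: 2
  … (3 more repeated)
17 duplicate windows → 41 − 17 = 24 distinct.

24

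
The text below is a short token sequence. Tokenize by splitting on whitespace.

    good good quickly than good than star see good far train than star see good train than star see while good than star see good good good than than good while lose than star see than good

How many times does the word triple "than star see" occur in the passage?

Scanning the 35 overlapping trigram windows for "than star see":
  position 6–8: than star see
  position 12–14: than star see
  position 17–19: than star see
  position 22–24: than star see
  position 33–35: than star see

5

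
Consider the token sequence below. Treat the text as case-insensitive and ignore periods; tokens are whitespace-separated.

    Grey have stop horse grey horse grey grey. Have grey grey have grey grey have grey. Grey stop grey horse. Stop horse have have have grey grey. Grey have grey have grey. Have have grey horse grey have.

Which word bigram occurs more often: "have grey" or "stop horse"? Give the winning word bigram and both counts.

"have grey": 7 occurrences
"stop horse": 2 occurrences

"have grey" (7 vs 2)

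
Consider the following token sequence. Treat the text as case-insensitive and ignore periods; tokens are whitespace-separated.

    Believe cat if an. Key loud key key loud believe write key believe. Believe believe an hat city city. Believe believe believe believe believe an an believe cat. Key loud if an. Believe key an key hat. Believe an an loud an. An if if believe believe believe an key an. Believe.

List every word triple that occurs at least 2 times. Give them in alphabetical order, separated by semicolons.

Trigram counts meeting the condition (at least 2 times):
  believe an an: 2
  believe believe an: 3
  believe believe believe: 5

believe an an; believe believe an; believe believe believe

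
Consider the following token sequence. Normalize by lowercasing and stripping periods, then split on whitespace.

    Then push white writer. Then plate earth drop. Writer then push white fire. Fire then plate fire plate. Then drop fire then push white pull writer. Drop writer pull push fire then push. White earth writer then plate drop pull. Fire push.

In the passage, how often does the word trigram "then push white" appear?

4

Scanning the 40 overlapping trigram windows for "then push white":
  position 1–3: then push white
  position 10–12: then push white
  position 22–24: then push white
  position 32–34: then push white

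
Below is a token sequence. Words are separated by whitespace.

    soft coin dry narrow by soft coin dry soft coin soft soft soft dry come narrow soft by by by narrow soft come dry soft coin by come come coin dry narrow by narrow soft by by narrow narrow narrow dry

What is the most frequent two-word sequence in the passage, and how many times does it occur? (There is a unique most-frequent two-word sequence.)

"soft coin", 4 times

Bigram frequencies (highest first):
  soft coin: 4
  coin dry: 3
  narrow soft: 3
  by by: 3
  by narrow: 3
  dry narrow: 2
  … (17 more, each ≤ 2)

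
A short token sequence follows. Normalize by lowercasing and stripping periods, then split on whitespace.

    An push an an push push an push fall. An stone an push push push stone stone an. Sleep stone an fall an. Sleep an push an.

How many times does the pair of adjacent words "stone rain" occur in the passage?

0

Scanning the 26 overlapping bigram windows for "stone rain":
  (none found)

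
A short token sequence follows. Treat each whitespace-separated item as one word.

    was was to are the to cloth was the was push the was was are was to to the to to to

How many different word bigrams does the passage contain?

15

22 tokens → 21 bigram windows in total.
Repeated bigrams (each contributes count−1 duplicates):
  to to: 3
  the to: 2
  the was: 2
  was to: 2
  was was: 2
6 duplicate windows → 21 − 6 = 15 distinct.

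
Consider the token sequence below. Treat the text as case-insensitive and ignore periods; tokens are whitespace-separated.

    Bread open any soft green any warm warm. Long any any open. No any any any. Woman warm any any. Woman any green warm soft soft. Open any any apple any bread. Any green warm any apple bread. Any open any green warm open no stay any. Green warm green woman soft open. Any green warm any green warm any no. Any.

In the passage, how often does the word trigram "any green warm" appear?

Scanning the 60 overlapping trigram windows for "any green warm":
  position 22–24: any green warm
  position 33–35: any green warm
  position 41–43: any green warm
  position 47–49: any green warm
  position 54–56: any green warm
  position 57–59: any green warm

6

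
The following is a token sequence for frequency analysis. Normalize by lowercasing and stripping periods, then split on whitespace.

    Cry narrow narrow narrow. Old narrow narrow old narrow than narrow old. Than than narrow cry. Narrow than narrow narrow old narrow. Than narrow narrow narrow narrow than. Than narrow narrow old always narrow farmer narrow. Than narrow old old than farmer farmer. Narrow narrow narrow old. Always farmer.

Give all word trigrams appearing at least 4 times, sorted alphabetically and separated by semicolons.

narrow narrow narrow; narrow narrow old; narrow than narrow

Trigram counts meeting the condition (at least 4 times):
  narrow narrow narrow: 4
  narrow narrow old: 5
  narrow than narrow: 4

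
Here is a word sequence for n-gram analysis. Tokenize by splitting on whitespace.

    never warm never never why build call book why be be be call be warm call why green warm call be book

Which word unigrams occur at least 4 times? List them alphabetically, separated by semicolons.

be; call

Unigram counts meeting the condition (at least 4 times):
  be: 5
  call: 4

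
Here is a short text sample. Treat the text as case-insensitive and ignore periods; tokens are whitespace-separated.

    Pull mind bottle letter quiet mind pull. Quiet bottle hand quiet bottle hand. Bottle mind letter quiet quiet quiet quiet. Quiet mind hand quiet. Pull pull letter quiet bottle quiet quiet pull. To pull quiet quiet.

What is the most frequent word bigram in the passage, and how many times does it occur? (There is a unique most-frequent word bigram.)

"quiet quiet", 6 times

Bigram frequencies (highest first):
  quiet quiet: 6
  letter quiet: 3
  quiet bottle: 3
  quiet mind: 2
  pull quiet: 2
  bottle hand: 2
  … (15 more, each ≤ 2)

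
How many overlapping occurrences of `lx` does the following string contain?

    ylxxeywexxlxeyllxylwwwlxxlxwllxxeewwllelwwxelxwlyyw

Sliding a length-2 window over the 51 characters (50 positions):
  position 2–3: lx
  position 11–12: lx
  position 16–17: lx
  position 23–24: lx
  position 26–27: lx
  position 30–31: lx
  position 45–46: lx

7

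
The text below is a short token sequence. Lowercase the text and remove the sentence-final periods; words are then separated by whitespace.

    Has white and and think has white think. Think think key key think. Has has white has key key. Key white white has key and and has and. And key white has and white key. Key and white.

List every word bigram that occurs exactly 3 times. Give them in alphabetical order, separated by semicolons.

Bigram counts meeting the condition (exactly 3 times):
  and and: 3
  has white: 3
  white has: 3

and and; has white; white has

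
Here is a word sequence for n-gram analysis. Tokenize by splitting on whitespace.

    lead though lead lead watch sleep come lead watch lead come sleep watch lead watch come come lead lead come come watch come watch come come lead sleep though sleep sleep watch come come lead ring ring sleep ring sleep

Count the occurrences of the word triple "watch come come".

Scanning the 38 overlapping trigram windows for "watch come come":
  position 15–17: watch come come
  position 24–26: watch come come
  position 32–34: watch come come

3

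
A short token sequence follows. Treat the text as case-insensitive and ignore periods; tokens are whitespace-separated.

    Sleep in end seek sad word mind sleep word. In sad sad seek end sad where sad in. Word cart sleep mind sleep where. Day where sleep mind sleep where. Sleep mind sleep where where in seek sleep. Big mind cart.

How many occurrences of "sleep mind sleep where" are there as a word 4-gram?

Scanning the 38 overlapping 4-gram windows for "sleep mind sleep where":
  position 21–24: sleep mind sleep where
  position 27–30: sleep mind sleep where
  position 31–34: sleep mind sleep where

3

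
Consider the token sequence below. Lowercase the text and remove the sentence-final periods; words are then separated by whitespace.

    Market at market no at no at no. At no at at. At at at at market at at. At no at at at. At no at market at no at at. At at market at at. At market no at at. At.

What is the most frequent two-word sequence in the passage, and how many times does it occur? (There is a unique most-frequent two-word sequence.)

Bigram frequencies (highest first):
  at at: 17
  no at: 8
  at no: 6
  at market: 5
  market at: 4
  market no: 2

"at at", 17 times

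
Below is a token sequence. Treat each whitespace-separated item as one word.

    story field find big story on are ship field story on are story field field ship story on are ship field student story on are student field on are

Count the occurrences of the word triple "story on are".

Scanning the 27 overlapping trigram windows for "story on are":
  position 5–7: story on are
  position 10–12: story on are
  position 17–19: story on are
  position 23–25: story on are

4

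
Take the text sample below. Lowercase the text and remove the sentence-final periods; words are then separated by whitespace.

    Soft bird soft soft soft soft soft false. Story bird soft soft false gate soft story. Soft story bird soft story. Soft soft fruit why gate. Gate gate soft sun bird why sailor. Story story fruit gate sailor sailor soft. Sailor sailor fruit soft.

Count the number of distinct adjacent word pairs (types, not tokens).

44 tokens → 43 bigram windows in total.
Repeated bigrams (each contributes count−1 duplicates):
  soft soft: 6
  bird soft: 3
  soft story: 3
  gate gate: 2
  gate soft: 2
  sailor sailor: 2
  soft false: 2
  story bird: 2
  … (1 more repeated)
15 duplicate windows → 43 − 15 = 28 distinct.

28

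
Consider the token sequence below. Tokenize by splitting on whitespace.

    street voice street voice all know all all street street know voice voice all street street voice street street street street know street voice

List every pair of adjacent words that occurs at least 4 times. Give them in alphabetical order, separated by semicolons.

street street; street voice

Bigram counts meeting the condition (at least 4 times):
  street street: 5
  street voice: 4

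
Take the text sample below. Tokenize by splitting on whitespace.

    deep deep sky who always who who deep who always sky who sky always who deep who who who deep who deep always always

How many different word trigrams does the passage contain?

19

24 tokens → 22 trigram windows in total.
Repeated trigrams (each contributes count−1 duplicates):
  who deep who: 3
  who who deep: 2
3 duplicate windows → 22 − 3 = 19 distinct.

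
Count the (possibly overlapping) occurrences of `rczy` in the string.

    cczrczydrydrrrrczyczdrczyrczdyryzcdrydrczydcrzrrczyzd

Sliding a length-4 window over the 53 characters (50 positions):
  position 4–7: rczy
  position 15–18: rczy
  position 22–25: rczy
  position 39–42: rczy
  position 48–51: rczy

5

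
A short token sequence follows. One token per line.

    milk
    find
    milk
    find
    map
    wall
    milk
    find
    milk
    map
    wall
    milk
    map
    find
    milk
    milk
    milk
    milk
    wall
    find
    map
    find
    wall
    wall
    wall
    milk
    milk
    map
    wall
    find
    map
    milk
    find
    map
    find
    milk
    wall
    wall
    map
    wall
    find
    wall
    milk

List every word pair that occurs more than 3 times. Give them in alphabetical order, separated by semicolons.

Bigram counts meeting the condition (more than 3 times):
  find map: 4
  find milk: 4
  map wall: 4
  milk find: 4
  milk milk: 4
  wall milk: 4

find map; find milk; map wall; milk find; milk milk; wall milk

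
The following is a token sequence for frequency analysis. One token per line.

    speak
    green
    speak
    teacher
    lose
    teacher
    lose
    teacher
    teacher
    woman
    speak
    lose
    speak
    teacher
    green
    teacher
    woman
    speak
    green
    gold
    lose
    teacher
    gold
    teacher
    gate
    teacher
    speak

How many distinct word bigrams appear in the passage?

27 tokens → 26 bigram windows in total.
Repeated bigrams (each contributes count−1 duplicates):
  lose teacher: 3
  speak green: 2
  speak teacher: 2
  teacher lose: 2
  teacher woman: 2
  woman speak: 2
7 duplicate windows → 26 − 7 = 19 distinct.

19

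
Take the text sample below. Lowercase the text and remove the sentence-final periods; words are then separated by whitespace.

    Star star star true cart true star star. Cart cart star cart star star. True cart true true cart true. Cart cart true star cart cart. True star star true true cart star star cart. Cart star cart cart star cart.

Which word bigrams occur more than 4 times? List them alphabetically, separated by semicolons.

Bigram counts meeting the condition (more than 4 times):
  cart cart: 5
  cart star: 5
  cart true: 5
  star cart: 6
  star star: 6
  true cart: 5

cart cart; cart star; cart true; star cart; star star; true cart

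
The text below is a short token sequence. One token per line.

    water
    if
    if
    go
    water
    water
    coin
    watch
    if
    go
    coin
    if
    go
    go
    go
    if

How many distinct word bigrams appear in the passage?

16 tokens → 15 bigram windows in total.
Repeated bigrams (each contributes count−1 duplicates):
  if go: 3
  go go: 2
3 duplicate windows → 15 − 3 = 12 distinct.

12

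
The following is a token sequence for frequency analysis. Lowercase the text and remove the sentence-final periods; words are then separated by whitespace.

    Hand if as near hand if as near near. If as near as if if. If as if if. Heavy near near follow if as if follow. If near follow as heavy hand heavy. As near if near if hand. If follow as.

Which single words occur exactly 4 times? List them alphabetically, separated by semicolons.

follow; hand

Unigram counts meeting the condition (exactly 4 times):
  follow: 4
  hand: 4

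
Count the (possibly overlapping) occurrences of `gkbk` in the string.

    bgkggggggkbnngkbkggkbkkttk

2

Sliding a length-4 window over the 26 characters (23 positions):
  position 14–17: gkbk
  position 19–22: gkbk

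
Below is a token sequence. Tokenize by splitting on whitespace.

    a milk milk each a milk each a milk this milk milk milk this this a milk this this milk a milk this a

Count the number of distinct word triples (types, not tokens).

17

24 tokens → 22 trigram windows in total.
Repeated trigrams (each contributes count−1 duplicates):
  a milk this: 3
  each a milk: 2
  milk each a: 2
  milk this this: 2
5 duplicate windows → 22 − 5 = 17 distinct.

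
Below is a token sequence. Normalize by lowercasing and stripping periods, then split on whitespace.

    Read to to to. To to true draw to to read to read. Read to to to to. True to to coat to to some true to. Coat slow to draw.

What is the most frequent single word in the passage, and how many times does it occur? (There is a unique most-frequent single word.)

"to", 18 times

Unigram frequencies (highest first):
  to: 18
  read: 4
  true: 3
  draw: 2
  coat: 2
  some: 1
  … (1 more, each ≤ 1)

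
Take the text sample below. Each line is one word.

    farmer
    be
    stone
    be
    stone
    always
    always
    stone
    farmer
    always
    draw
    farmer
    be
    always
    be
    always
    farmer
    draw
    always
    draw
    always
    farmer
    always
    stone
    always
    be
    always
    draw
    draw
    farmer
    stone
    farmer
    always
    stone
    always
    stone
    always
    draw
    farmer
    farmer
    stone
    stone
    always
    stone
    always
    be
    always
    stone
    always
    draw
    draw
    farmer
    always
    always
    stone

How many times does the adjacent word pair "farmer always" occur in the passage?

Scanning the 54 overlapping bigram windows for "farmer always":
  position 9–10: farmer always
  position 22–23: farmer always
  position 32–33: farmer always
  position 52–53: farmer always

4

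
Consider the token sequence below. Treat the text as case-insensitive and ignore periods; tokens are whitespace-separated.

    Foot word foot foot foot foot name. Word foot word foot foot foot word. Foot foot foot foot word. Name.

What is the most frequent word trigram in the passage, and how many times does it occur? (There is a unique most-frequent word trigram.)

Trigram frequencies (highest first):
  foot foot foot: 5
  foot word foot: 3
  word foot foot: 3
  foot foot word: 2
  foot foot name: 1
  foot name word: 1
  … (3 more, each ≤ 1)

"foot foot foot", 5 times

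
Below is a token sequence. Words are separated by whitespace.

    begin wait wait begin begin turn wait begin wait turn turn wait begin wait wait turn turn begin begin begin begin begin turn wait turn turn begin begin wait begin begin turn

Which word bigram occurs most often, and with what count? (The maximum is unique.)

"begin begin", 7 times

Bigram frequencies (highest first):
  begin begin: 7
  begin wait: 4
  wait begin: 4
  begin turn: 3
  turn wait: 3
  wait turn: 3
  … (3 more, each ≤ 3)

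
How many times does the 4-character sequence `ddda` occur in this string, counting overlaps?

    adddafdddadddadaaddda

4

Sliding a length-4 window over the 21 characters (18 positions):
  position 2–5: ddda
  position 7–10: ddda
  position 11–14: ddda
  position 18–21: ddda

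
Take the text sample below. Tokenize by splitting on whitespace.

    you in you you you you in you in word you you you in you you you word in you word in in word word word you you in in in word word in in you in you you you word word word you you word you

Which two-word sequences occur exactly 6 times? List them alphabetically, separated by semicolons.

in you; you in

Bigram counts meeting the condition (exactly 6 times):
  in you: 6
  you in: 6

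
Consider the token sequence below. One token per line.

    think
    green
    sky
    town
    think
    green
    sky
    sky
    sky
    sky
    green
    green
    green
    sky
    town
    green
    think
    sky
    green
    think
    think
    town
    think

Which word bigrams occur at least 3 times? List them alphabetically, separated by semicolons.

Bigram counts meeting the condition (at least 3 times):
  green sky: 3
  sky sky: 3

green sky; sky sky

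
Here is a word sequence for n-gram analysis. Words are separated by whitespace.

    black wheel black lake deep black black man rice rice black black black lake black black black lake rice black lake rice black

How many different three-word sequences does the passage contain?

23 tokens → 21 trigram windows in total.
Repeated trigrams (each contributes count−1 duplicates):
  black black black: 2
  black black lake: 2
  black lake rice: 2
  lake rice black: 2
4 duplicate windows → 21 − 4 = 17 distinct.

17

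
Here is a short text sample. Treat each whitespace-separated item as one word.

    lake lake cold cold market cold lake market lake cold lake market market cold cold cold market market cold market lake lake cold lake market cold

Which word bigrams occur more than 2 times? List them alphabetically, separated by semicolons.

Bigram counts meeting the condition (more than 2 times):
  cold cold: 3
  cold lake: 3
  cold market: 3
  lake cold: 3
  lake market: 3
  market cold: 4

cold cold; cold lake; cold market; lake cold; lake market; market cold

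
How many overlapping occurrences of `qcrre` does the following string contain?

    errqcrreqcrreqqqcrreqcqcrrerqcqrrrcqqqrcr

Sliding a length-5 window over the 41 characters (37 positions):
  position 4–8: qcrre
  position 9–13: qcrre
  position 16–20: qcrre
  position 23–27: qcrre

4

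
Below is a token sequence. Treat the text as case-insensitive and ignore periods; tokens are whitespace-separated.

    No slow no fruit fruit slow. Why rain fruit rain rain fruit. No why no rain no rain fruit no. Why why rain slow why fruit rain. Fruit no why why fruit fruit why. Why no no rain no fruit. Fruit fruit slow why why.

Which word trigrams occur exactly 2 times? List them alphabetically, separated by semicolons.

fruit fruit slow; fruit slow why; no fruit fruit; no rain no; no why why

Trigram counts meeting the condition (exactly 2 times):
  fruit fruit slow: 2
  fruit slow why: 2
  no fruit fruit: 2
  no rain no: 2
  no why why: 2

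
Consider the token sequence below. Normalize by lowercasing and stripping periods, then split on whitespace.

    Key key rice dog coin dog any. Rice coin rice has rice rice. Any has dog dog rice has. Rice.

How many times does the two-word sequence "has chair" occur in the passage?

0

Scanning the 19 overlapping bigram windows for "has chair":
  (none found)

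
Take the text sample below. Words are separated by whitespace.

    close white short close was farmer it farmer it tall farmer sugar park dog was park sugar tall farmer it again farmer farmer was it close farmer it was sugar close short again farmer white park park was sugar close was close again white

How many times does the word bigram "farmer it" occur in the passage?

Scanning the 43 overlapping bigram windows for "farmer it":
  position 6–7: farmer it
  position 8–9: farmer it
  position 19–20: farmer it
  position 27–28: farmer it

4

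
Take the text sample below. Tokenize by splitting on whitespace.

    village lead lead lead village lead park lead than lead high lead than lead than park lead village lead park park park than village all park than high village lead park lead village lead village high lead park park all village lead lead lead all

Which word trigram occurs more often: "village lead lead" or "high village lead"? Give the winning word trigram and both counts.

"village lead lead" (2 vs 1)

"village lead lead": 2 occurrences
"high village lead": 1 occurrence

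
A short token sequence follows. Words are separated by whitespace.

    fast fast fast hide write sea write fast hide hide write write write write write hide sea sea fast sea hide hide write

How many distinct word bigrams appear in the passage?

23 tokens → 22 bigram windows in total.
Repeated bigrams (each contributes count−1 duplicates):
  write write: 4
  hide write: 3
  fast fast: 2
  fast hide: 2
  hide hide: 2
8 duplicate windows → 22 − 8 = 14 distinct.

14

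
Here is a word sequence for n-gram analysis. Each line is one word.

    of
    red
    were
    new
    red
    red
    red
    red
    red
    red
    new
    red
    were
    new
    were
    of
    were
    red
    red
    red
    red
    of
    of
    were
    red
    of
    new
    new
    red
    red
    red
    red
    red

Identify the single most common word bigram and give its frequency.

Bigram frequencies (highest first):
  red red: 12
  new red: 3
  red were: 2
  were new: 2
  of were: 2
  were red: 2
  … (8 more, each ≤ 2)

"red red", 12 times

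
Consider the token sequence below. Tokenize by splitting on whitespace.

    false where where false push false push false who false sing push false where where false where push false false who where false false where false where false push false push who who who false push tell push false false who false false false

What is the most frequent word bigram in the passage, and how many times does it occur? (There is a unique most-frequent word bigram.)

Bigram frequencies (highest first):
  push false: 6
  false where: 5
  where false: 5
  false push: 5
  false false: 5
  false who: 3
  … (10 more, each ≤ 3)

"push false", 6 times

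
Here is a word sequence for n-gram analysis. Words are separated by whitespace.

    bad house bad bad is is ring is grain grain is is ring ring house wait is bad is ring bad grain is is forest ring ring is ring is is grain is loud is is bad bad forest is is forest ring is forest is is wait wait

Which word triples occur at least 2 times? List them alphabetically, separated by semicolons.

Trigram counts meeting the condition (at least 2 times):
  forest is is: 2
  grain is is: 2
  is forest ring: 2
  is is forest: 2
  is is ring: 2
  is ring is: 2

forest is is; grain is is; is forest ring; is is forest; is is ring; is ring is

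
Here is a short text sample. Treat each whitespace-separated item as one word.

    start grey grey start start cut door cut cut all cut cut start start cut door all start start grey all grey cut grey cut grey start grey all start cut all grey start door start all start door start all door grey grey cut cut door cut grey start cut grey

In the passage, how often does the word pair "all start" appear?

Scanning the 51 overlapping bigram windows for "all start":
  position 17–18: all start
  position 29–30: all start
  position 37–38: all start

3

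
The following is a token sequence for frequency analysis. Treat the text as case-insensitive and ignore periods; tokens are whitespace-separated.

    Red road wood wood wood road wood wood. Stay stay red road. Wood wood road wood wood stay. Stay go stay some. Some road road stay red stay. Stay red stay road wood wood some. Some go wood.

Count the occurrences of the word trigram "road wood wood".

Scanning the 36 overlapping trigram windows for "road wood wood":
  position 2–4: road wood wood
  position 6–8: road wood wood
  position 12–14: road wood wood
  position 15–17: road wood wood
  position 32–34: road wood wood

5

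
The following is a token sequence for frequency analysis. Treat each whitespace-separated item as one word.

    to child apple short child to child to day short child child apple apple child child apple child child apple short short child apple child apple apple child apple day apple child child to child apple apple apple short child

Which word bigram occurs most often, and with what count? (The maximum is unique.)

Bigram frequencies (highest first):
  child apple: 8
  apple child: 5
  short child: 4
  child child: 4
  apple apple: 4
  to child: 3
  … (7 more, each ≤ 3)

"child apple", 8 times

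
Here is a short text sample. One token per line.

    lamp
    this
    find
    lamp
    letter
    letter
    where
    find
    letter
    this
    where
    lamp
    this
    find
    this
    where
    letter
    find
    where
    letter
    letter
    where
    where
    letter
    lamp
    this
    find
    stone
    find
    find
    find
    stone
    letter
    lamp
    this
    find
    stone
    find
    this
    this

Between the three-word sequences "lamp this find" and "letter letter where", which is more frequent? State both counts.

"lamp this find": 4 occurrences
"letter letter where": 2 occurrences

"lamp this find" (4 vs 2)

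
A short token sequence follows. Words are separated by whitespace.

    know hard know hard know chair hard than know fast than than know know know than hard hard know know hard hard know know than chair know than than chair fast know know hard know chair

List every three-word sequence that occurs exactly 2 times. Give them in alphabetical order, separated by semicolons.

hard hard know; hard know chair; hard know know; know know hard; know know than

Trigram counts meeting the condition (exactly 2 times):
  hard hard know: 2
  hard know chair: 2
  hard know know: 2
  know know hard: 2
  know know than: 2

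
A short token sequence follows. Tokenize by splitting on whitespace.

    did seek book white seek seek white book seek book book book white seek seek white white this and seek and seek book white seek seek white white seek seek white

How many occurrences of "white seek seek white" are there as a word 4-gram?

4

Scanning the 28 overlapping 4-gram windows for "white seek seek white":
  position 4–7: white seek seek white
  position 13–16: white seek seek white
  position 24–27: white seek seek white
  position 28–31: white seek seek white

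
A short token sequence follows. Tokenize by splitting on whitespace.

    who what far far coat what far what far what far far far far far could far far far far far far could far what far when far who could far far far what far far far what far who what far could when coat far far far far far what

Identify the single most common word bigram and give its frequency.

Bigram frequencies (highest first):
  far far: 18
  what far: 8
  far what: 6
  far could: 3
  could far: 3
  who what: 2
  … (9 more, each ≤ 2)

"far far", 18 times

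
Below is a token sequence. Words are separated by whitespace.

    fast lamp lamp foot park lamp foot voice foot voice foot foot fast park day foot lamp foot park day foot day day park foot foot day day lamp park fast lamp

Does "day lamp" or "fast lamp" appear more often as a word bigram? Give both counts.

"day lamp": 1 occurrence
"fast lamp": 2 occurrences

"fast lamp" (2 vs 1)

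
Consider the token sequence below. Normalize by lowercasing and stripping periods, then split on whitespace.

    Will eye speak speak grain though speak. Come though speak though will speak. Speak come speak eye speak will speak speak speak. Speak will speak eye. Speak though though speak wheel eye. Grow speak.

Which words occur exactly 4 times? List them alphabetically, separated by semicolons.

Unigram counts meeting the condition (exactly 4 times):
  eye: 4
  will: 4

eye; will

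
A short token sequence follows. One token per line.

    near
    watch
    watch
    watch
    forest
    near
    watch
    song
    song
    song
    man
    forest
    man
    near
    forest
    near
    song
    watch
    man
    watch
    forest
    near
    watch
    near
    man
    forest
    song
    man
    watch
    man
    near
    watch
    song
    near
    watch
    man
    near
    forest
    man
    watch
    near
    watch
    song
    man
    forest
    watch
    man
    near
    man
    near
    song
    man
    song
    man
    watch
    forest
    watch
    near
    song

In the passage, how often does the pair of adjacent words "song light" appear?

Scanning the 58 overlapping bigram windows for "song light":
  (none found)

0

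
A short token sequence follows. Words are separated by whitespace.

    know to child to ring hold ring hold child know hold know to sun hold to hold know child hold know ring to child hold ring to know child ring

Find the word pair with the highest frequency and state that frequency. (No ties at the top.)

"hold know", 3 times

Bigram frequencies (highest first):
  hold know: 3
  know to: 2
  to child: 2
  ring hold: 2
  hold ring: 2
  know child: 2
  … (14 more, each ≤ 2)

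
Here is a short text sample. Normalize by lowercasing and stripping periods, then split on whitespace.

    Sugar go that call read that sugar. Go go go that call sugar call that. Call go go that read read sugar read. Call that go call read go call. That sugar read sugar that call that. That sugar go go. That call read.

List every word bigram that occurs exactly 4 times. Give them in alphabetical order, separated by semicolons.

Bigram counts meeting the condition (exactly 4 times):
  call that: 4
  go go: 4
  go that: 4

call that; go go; go that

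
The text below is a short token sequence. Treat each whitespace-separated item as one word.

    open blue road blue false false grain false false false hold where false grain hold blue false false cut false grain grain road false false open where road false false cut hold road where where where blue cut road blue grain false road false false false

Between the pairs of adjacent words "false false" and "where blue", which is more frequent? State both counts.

"false false" (8 vs 1)

"false false": 8 occurrences
"where blue": 1 occurrence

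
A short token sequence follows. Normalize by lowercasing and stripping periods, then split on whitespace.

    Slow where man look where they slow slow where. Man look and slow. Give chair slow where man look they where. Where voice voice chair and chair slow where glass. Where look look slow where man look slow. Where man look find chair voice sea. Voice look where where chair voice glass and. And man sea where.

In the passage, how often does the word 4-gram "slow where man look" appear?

5

Scanning the 54 overlapping 4-gram windows for "slow where man look":
  position 1–4: slow where man look
  position 8–11: slow where man look
  position 16–19: slow where man look
  position 34–37: slow where man look
  position 38–41: slow where man look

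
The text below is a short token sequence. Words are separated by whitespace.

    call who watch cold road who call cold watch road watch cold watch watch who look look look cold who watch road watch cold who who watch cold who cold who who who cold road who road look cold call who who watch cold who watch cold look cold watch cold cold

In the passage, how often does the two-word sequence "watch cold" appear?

7

Scanning the 51 overlapping bigram windows for "watch cold":
  position 3–4: watch cold
  position 11–12: watch cold
  position 23–24: watch cold
  position 27–28: watch cold
  position 43–44: watch cold
  position 46–47: watch cold
  position 50–51: watch cold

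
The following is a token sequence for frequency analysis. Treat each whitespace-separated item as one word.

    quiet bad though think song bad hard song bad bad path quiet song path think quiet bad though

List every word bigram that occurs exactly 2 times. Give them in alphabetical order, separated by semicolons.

bad though; quiet bad; song bad

Bigram counts meeting the condition (exactly 2 times):
  bad though: 2
  quiet bad: 2
  song bad: 2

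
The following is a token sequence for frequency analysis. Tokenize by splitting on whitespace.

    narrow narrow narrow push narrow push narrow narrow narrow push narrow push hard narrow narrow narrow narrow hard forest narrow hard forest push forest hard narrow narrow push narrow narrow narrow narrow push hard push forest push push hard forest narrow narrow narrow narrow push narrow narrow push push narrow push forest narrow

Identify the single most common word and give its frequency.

Unigram frequencies (highest first):
  narrow: 27
  push: 14
  hard: 6
  forest: 6

"narrow", 27 times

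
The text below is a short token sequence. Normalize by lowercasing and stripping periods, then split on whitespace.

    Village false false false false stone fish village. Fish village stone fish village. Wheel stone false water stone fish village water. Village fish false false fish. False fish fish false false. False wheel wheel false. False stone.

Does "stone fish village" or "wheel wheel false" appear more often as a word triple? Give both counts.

"stone fish village": 3 occurrences
"wheel wheel false": 1 occurrence

"stone fish village" (3 vs 1)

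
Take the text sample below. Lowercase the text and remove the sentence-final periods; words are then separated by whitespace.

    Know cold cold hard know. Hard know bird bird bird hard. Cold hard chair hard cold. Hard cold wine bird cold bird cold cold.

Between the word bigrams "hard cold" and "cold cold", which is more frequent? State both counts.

"hard cold" (3 vs 2)

"hard cold": 3 occurrences
"cold cold": 2 occurrences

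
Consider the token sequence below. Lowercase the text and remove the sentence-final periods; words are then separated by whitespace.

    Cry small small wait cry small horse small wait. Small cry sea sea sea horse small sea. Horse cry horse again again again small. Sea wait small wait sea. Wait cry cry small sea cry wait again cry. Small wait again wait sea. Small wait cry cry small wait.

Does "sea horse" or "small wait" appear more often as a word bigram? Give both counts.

"small wait" (6 vs 2)

"sea horse": 2 occurrences
"small wait": 6 occurrences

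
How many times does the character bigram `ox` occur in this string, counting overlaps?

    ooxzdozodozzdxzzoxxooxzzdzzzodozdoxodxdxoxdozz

Sliding a length-2 window over the 46 characters (45 positions):
  position 2–3: ox
  position 17–18: ox
  position 21–22: ox
  position 34–35: ox
  position 41–42: ox

5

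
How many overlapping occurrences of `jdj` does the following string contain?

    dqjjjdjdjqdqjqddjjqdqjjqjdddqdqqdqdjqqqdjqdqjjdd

Sliding a length-3 window over the 48 characters (46 positions):
  position 5–7: jdj
  position 7–9: jdj

2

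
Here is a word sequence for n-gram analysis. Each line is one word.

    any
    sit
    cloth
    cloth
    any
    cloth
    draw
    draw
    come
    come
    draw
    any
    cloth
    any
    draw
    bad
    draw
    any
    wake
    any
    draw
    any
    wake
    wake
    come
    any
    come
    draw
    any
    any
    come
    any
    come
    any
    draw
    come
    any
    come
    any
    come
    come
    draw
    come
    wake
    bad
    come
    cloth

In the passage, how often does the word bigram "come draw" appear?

Scanning the 46 overlapping bigram windows for "come draw":
  position 10–11: come draw
  position 27–28: come draw
  position 41–42: come draw

3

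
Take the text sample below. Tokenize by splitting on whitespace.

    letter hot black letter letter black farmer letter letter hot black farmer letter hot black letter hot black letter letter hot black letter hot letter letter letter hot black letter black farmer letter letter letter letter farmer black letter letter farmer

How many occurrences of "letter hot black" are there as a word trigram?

Scanning the 39 overlapping trigram windows for "letter hot black":
  position 1–3: letter hot black
  position 9–11: letter hot black
  position 13–15: letter hot black
  position 16–18: letter hot black
  position 20–22: letter hot black
  position 27–29: letter hot black

6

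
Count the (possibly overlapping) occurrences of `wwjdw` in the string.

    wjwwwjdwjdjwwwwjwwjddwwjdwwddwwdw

2

Sliding a length-5 window over the 33 characters (29 positions):
  position 4–8: wwjdw
  position 22–26: wwjdw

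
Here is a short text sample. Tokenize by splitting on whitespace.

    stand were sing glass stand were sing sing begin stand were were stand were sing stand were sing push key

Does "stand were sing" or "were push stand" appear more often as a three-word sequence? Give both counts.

"stand were sing": 4 occurrences
"were push stand": 0 occurrences

"stand were sing" (4 vs 0)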